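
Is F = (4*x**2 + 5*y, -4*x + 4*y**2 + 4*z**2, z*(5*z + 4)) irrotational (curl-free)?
No, ∇×F = (-8*z, 0, -9)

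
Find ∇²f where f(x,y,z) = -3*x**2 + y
-6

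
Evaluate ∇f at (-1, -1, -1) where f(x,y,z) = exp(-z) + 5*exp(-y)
(0, -5*E, -E)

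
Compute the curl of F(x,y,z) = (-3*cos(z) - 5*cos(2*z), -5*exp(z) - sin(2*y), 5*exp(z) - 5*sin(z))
(5*exp(z), (20*cos(z) + 3)*sin(z), 0)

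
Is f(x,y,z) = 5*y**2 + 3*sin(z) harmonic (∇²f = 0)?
No, ∇²f = 10 - 3*sin(z)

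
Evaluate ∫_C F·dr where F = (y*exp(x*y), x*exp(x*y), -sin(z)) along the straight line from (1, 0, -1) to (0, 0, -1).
0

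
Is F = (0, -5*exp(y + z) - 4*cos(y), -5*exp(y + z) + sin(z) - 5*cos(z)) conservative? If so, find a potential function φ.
Yes, F is conservative. φ = -5*exp(y + z) - 4*sin(y) - 5*sin(z) - cos(z)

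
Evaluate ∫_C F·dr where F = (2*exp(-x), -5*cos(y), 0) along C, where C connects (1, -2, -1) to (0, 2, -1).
-10*sin(2) - 2 + 2*exp(-1)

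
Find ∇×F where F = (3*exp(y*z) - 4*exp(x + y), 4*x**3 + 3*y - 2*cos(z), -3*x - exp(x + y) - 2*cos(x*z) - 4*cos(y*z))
(4*z*sin(y*z) - exp(x + y) - 2*sin(z), 3*y*exp(y*z) - 2*z*sin(x*z) + exp(x + y) + 3, 12*x**2 - 3*z*exp(y*z) + 4*exp(x + y))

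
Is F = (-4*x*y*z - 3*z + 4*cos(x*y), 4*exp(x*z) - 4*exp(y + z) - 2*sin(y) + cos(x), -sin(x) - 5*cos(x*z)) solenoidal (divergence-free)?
No, ∇·F = 5*x*sin(x*z) - 4*y*z - 4*y*sin(x*y) - 4*exp(y + z) - 2*cos(y)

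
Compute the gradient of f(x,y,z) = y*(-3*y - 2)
(0, -6*y - 2, 0)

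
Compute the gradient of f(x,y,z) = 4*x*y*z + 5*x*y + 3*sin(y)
(y*(4*z + 5), 4*x*z + 5*x + 3*cos(y), 4*x*y)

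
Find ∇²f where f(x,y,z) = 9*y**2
18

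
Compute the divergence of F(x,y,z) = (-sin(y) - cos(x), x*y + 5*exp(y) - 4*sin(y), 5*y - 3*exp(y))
x + 5*exp(y) + sin(x) - 4*cos(y)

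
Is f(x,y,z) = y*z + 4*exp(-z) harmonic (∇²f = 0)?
No, ∇²f = 4*exp(-z)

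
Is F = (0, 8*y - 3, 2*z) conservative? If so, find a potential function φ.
Yes, F is conservative. φ = 4*y**2 - 3*y + z**2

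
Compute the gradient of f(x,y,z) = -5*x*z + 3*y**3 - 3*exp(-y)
(-5*z, 9*y**2 + 3*exp(-y), -5*x)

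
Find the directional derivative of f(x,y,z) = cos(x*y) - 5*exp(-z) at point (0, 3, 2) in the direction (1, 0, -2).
-2*sqrt(5)*exp(-2)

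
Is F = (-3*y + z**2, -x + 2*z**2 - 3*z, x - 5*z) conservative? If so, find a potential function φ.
No, ∇×F = (3 - 4*z, 2*z - 1, 2) ≠ 0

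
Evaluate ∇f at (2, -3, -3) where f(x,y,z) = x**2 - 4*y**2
(4, 24, 0)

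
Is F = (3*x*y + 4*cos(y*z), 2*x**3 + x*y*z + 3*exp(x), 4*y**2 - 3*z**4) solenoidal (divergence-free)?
No, ∇·F = x*z + 3*y - 12*z**3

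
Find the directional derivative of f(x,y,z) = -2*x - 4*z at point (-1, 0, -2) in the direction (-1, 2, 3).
-5*sqrt(14)/7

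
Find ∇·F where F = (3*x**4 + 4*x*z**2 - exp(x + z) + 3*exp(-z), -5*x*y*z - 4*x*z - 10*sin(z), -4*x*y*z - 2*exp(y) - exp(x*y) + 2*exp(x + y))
12*x**3 - 4*x*y - 5*x*z + 4*z**2 - exp(x + z)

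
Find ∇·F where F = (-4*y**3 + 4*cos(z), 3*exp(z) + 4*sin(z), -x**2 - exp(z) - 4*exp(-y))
-exp(z)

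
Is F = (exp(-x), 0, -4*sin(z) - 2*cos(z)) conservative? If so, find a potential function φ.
Yes, F is conservative. φ = -2*sin(z) + 4*cos(z) - exp(-x)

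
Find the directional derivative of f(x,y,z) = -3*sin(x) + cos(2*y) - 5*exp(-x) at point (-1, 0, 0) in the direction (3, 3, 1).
3*sqrt(19)*(-3*cos(1) + 5*E)/19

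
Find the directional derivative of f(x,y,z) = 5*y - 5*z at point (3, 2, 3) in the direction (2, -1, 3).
-10*sqrt(14)/7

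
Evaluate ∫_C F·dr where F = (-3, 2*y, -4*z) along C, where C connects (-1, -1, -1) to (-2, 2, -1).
6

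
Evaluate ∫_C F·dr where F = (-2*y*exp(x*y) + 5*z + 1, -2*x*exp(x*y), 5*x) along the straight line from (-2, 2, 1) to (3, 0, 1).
2*exp(-4) + 28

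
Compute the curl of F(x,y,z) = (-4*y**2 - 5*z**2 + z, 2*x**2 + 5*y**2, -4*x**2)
(0, 8*x - 10*z + 1, 4*x + 8*y)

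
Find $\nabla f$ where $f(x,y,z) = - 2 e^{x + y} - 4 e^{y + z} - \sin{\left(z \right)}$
(-2*exp(x + y), -2*exp(x + y) - 4*exp(y + z), -4*exp(y + z) - cos(z))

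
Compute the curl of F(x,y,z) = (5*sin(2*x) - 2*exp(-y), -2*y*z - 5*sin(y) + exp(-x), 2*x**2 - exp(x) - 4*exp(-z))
(2*y, -4*x + exp(x), -2*exp(-y) - exp(-x))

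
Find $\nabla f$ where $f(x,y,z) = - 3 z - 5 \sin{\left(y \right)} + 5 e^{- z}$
(0, -5*cos(y), -3 - 5*exp(-z))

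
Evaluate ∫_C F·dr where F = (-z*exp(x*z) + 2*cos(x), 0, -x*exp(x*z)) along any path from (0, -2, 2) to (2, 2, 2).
-exp(4) + 1 + 2*sin(2)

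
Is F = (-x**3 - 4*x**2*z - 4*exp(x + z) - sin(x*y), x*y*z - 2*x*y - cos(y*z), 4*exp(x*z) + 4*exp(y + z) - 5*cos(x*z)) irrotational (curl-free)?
No, ∇×F = (-x*y - y*sin(y*z) + 4*exp(y + z), -4*x**2 - 4*z*exp(x*z) - 5*z*sin(x*z) - 4*exp(x + z), x*cos(x*y) + y*z - 2*y)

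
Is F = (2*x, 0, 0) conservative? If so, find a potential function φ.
Yes, F is conservative. φ = x**2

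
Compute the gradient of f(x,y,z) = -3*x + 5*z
(-3, 0, 5)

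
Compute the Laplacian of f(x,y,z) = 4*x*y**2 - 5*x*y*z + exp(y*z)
8*x + y**2*exp(y*z) + z**2*exp(y*z)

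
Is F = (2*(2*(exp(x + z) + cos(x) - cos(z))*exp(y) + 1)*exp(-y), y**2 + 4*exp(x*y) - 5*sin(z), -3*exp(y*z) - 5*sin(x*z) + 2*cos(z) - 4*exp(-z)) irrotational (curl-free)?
No, ∇×F = (-3*z*exp(y*z) + 5*cos(z), 5*z*cos(x*z) + 4*exp(x + z) + 4*sin(z), 4*y*exp(x*y) + 2*exp(-y))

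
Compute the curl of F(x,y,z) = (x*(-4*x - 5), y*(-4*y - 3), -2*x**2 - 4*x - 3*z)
(0, 4*x + 4, 0)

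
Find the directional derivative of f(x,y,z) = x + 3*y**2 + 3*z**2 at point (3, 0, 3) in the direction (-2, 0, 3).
4*sqrt(13)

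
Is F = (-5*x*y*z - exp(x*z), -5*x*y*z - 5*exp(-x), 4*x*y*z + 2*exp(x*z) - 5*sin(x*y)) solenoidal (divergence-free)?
No, ∇·F = 4*x*y - 5*x*z + 2*x*exp(x*z) - 5*y*z - z*exp(x*z)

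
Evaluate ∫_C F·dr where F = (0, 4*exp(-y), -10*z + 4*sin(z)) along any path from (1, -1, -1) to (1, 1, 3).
4*(E*(-10 + cos(1) - cos(3) + E) - 1)*exp(-1)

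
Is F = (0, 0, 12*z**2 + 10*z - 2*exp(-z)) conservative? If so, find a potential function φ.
Yes, F is conservative. φ = 4*z**3 + 5*z**2 + 2*exp(-z)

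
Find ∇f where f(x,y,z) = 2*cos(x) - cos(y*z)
(-2*sin(x), z*sin(y*z), y*sin(y*z))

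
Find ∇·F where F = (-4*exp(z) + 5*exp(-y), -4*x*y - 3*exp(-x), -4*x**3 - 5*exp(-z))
-4*x + 5*exp(-z)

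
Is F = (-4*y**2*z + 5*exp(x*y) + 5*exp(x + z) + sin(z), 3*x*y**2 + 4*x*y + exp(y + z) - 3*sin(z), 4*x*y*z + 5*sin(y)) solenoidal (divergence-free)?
No, ∇·F = 10*x*y + 4*x + 5*y*exp(x*y) + 5*exp(x + z) + exp(y + z)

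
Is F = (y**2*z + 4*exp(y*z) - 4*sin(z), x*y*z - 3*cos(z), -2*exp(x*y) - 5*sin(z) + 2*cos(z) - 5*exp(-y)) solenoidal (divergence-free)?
No, ∇·F = x*z - 2*sin(z) - 5*cos(z)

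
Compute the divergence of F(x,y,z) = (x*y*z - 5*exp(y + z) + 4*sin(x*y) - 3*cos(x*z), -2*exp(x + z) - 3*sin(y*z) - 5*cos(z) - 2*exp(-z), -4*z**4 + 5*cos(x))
y*z + 4*y*cos(x*y) - 16*z**3 + 3*z*sin(x*z) - 3*z*cos(y*z)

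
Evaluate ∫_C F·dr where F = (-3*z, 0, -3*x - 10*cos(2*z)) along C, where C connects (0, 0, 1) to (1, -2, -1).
3 + 10*sin(2)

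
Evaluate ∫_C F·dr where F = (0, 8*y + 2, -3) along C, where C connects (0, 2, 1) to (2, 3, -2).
31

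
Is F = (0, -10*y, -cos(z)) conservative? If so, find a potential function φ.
Yes, F is conservative. φ = -5*y**2 - sin(z)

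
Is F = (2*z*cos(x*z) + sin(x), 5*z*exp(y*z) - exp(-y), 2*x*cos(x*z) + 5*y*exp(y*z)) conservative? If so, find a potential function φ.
Yes, F is conservative. φ = 5*exp(y*z) + 2*sin(x*z) - cos(x) + exp(-y)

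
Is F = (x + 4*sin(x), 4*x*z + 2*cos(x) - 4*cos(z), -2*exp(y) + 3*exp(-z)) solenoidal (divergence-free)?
No, ∇·F = 4*cos(x) + 1 - 3*exp(-z)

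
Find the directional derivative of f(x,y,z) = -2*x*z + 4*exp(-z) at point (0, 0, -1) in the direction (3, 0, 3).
sqrt(2)*(1 - 2*E)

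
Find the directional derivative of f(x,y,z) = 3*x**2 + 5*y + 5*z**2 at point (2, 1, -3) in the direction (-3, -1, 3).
-131*sqrt(19)/19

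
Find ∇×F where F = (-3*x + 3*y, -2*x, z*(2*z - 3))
(0, 0, -5)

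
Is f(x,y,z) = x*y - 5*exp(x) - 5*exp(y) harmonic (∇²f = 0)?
No, ∇²f = -5*exp(x) - 5*exp(y)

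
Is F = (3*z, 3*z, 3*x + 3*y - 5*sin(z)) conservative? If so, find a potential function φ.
Yes, F is conservative. φ = 3*x*z + 3*y*z + 5*cos(z)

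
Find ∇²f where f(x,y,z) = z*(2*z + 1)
4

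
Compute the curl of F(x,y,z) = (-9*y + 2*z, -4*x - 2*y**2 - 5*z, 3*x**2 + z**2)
(5, 2 - 6*x, 5)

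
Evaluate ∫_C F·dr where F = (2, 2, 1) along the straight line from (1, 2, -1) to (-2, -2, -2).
-15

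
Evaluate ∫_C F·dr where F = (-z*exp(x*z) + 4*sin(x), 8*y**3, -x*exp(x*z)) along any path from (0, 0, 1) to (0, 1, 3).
2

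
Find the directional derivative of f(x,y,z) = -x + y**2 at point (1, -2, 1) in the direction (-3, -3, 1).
15*sqrt(19)/19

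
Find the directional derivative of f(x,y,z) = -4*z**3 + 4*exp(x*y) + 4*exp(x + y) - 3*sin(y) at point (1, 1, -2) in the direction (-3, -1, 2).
sqrt(14)*(-16*exp(2) - 96 - 16*E + 3*cos(1))/14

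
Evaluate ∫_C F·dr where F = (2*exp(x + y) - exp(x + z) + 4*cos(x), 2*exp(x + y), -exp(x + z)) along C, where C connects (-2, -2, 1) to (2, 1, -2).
-1 - 2*exp(-4) + exp(-1) + 8*sin(2) + 2*exp(3)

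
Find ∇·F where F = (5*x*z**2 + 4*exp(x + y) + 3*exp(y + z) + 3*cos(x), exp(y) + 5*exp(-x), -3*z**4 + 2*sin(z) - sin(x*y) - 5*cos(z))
-12*z**3 + 5*z**2 + exp(y) + 4*exp(x + y) - 3*sin(x) + 5*sin(z) + 2*cos(z)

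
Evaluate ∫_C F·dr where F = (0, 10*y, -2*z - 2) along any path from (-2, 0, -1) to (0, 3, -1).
45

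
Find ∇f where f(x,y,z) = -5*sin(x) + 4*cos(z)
(-5*cos(x), 0, -4*sin(z))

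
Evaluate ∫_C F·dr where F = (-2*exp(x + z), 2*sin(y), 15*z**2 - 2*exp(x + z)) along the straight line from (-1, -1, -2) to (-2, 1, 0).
-2*exp(-2) + 2*exp(-3) + 40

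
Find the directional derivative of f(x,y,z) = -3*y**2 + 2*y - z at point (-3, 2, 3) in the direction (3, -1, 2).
4*sqrt(14)/7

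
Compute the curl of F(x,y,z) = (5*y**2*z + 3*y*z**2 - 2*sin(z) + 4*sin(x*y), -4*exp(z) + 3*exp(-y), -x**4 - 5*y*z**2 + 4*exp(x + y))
(-5*z**2 + 4*exp(z) + 4*exp(x + y), 4*x**3 + 5*y**2 + 6*y*z - 4*exp(x + y) - 2*cos(z), -4*x*cos(x*y) - 10*y*z - 3*z**2)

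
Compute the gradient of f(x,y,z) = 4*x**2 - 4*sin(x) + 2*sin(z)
(8*x - 4*cos(x), 0, 2*cos(z))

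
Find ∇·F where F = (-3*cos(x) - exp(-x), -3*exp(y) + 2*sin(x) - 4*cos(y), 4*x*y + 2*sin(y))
-3*exp(y) + 3*sin(x) + 4*sin(y) + exp(-x)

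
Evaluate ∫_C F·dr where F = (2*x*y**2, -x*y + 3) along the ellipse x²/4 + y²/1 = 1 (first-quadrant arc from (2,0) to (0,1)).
1/3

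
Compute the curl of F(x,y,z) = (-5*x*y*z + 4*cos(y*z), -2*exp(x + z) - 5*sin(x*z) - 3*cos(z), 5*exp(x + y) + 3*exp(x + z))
(5*x*cos(x*z) + 5*exp(x + y) + 2*exp(x + z) - 3*sin(z), -5*x*y - 4*y*sin(y*z) - 5*exp(x + y) - 3*exp(x + z), 5*x*z + 4*z*sin(y*z) - 5*z*cos(x*z) - 2*exp(x + z))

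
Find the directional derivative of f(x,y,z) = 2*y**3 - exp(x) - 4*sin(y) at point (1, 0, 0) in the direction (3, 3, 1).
3*sqrt(19)*(-4 - E)/19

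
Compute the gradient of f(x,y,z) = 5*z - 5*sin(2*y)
(0, -10*cos(2*y), 5)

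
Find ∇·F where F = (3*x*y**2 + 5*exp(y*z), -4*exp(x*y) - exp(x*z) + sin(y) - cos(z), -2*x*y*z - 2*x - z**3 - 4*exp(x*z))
-2*x*y - 4*x*exp(x*y) - 4*x*exp(x*z) + 3*y**2 - 3*z**2 + cos(y)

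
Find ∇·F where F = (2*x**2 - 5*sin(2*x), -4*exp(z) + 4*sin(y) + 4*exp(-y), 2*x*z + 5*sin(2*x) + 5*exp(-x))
6*x - 10*cos(2*x) + 4*cos(y) - 4*exp(-y)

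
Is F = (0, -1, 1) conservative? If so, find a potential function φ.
Yes, F is conservative. φ = -y + z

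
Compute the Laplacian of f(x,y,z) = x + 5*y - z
0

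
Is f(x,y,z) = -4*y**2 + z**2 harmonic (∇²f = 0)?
No, ∇²f = -6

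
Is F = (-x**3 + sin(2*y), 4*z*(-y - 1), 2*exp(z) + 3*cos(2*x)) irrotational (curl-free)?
No, ∇×F = (4*y + 4, 6*sin(2*x), -2*cos(2*y))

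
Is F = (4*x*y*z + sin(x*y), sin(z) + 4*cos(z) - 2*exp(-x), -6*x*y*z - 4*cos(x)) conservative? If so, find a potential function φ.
No, ∇×F = (-6*x*z + 4*sin(z) - cos(z), 4*x*y + 6*y*z - 4*sin(x), -4*x*z - x*cos(x*y) + 2*exp(-x)) ≠ 0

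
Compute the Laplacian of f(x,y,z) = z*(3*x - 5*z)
-10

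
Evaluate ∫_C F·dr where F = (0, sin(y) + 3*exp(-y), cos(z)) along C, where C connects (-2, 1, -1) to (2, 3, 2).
-3*exp(-3) + sin(2) - cos(3) + 3*exp(-1) + sqrt(2)*sin(pi/4 + 1)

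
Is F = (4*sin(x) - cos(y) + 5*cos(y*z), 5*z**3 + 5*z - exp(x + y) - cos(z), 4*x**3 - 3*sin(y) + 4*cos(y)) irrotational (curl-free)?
No, ∇×F = (-15*z**2 - 4*sin(y) - sin(z) - 3*cos(y) - 5, -12*x**2 - 5*y*sin(y*z), 5*z*sin(y*z) - exp(x + y) - sin(y))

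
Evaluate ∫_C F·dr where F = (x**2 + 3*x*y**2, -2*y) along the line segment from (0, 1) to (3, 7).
651/2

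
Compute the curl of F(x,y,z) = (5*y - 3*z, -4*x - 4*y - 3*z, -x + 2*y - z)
(5, -2, -9)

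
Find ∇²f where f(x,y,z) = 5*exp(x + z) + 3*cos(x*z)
-3*x**2*cos(x*z) - 3*z**2*cos(x*z) + 10*exp(x + z)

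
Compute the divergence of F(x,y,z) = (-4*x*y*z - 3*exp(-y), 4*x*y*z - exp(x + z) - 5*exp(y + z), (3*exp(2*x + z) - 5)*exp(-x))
4*x*z - 4*y*z + 3*exp(x + z) - 5*exp(y + z)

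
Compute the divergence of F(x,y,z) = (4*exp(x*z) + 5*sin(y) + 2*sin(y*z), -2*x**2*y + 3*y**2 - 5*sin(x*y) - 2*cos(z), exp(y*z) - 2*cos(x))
-2*x**2 - 5*x*cos(x*y) + y*exp(y*z) + 6*y + 4*z*exp(x*z)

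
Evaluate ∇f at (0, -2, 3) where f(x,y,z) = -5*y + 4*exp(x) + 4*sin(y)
(4, -5 + 4*cos(2), 0)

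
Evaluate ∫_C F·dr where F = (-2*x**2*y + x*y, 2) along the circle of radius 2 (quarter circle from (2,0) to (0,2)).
4/3 + 2*pi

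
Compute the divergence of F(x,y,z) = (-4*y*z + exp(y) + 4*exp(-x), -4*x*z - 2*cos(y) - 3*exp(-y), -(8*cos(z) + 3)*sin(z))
2*sin(y) - 3*cos(z) - 8*cos(2*z) + 3*exp(-y) - 4*exp(-x)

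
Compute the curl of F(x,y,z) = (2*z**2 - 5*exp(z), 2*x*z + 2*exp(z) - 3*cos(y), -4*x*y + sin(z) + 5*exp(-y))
(-6*x - 2*exp(z) - 5*exp(-y), 4*y + 4*z - 5*exp(z), 2*z)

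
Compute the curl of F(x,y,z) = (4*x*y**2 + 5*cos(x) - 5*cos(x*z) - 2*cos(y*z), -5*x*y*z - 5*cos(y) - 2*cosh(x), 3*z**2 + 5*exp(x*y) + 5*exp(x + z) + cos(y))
(5*x*y + 5*x*exp(x*y) - sin(y), 5*x*sin(x*z) - 5*y*exp(x*y) + 2*y*sin(y*z) - 5*exp(x + z), -8*x*y - 5*y*z - 2*z*sin(y*z) - 2*sinh(x))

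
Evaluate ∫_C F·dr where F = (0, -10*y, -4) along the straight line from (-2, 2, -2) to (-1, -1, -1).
11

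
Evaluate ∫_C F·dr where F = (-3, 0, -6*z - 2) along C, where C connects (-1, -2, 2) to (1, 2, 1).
5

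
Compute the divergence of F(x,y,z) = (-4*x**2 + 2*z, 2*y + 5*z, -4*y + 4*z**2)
-8*x + 8*z + 2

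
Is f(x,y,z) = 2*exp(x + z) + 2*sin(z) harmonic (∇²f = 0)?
No, ∇²f = 4*exp(x + z) - 2*sin(z)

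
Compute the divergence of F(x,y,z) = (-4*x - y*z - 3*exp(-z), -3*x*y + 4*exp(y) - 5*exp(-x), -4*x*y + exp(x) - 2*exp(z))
-3*x + 4*exp(y) - 2*exp(z) - 4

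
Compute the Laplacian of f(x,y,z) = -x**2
-2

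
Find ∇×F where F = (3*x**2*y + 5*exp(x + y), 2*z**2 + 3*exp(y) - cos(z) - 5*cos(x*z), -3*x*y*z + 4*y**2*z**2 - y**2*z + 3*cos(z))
(-3*x*z - 5*x*sin(x*z) + 8*y*z**2 - 2*y*z - 4*z - sin(z), 3*y*z, -3*x**2 + 5*z*sin(x*z) - 5*exp(x + y))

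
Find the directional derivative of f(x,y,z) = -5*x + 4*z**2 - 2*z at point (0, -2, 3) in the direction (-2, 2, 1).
32/3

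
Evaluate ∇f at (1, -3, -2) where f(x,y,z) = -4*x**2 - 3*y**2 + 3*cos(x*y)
(-8 - 9*sin(3), 3*sin(3) + 18, 0)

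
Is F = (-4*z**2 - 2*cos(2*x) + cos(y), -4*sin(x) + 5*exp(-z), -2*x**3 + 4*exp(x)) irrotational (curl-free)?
No, ∇×F = (5*exp(-z), 6*x**2 - 8*z - 4*exp(x), sin(y) - 4*cos(x))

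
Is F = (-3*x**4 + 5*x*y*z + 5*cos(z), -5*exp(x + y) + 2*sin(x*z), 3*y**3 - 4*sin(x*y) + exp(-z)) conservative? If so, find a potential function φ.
No, ∇×F = (-4*x*cos(x*y) - 2*x*cos(x*z) + 9*y**2, 5*x*y + 4*y*cos(x*y) - 5*sin(z), -5*x*z + 2*z*cos(x*z) - 5*exp(x + y)) ≠ 0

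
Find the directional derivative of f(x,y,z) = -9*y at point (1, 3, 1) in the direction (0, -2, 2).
9*sqrt(2)/2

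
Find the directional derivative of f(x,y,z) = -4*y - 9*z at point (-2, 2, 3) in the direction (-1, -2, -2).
26/3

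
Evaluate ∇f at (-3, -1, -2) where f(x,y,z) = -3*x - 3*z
(-3, 0, -3)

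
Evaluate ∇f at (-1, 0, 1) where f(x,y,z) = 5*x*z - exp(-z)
(5, 0, -5 + exp(-1))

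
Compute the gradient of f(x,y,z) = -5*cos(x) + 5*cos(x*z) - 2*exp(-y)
(-5*z*sin(x*z) + 5*sin(x), 2*exp(-y), -5*x*sin(x*z))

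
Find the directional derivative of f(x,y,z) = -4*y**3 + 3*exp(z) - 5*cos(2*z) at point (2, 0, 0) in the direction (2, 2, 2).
sqrt(3)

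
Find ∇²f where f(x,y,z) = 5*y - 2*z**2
-4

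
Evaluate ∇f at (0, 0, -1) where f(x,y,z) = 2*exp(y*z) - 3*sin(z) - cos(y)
(0, -2, -3*cos(1))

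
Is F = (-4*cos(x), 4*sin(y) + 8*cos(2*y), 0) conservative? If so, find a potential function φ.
Yes, F is conservative. φ = -4*sin(x) + 4*sin(2*y) - 4*cos(y)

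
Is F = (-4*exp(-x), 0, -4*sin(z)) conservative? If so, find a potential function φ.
Yes, F is conservative. φ = 4*cos(z) + 4*exp(-x)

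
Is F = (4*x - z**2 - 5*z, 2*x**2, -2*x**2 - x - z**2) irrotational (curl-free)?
No, ∇×F = (0, 4*x - 2*z - 4, 4*x)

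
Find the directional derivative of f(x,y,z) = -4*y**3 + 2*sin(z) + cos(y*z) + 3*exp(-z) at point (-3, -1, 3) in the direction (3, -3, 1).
sqrt(19)*(2*exp(3)*cos(3) - 10*exp(3)*sin(3) - 3 + 36*exp(3))*exp(-3)/19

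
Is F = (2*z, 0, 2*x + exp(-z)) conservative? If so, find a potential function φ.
Yes, F is conservative. φ = 2*x*z - exp(-z)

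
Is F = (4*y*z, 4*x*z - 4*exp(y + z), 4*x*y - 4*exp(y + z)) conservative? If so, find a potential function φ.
Yes, F is conservative. φ = 4*x*y*z - 4*exp(y + z)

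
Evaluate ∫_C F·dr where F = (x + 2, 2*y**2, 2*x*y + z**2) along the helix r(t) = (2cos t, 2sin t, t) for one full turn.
8*pi**3/3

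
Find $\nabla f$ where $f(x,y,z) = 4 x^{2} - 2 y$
(8*x, -2, 0)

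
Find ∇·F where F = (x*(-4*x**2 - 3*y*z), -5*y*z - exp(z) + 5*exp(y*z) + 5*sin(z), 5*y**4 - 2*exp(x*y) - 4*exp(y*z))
-12*x**2 - 3*y*z - 4*y*exp(y*z) + 5*z*exp(y*z) - 5*z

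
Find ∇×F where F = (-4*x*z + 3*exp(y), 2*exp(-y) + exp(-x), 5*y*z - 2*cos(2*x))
(5*z, -4*x - 4*sin(2*x), -3*exp(y) - exp(-x))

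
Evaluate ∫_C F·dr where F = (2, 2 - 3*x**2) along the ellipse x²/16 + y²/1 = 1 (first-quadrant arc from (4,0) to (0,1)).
-38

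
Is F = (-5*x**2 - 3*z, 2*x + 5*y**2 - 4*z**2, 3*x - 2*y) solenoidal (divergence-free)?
No, ∇·F = -10*x + 10*y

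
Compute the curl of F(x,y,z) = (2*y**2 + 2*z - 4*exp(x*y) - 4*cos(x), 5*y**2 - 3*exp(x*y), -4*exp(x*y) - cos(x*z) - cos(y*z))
(-4*x*exp(x*y) + z*sin(y*z), 4*y*exp(x*y) - z*sin(x*z) + 2, 4*x*exp(x*y) - 3*y*exp(x*y) - 4*y)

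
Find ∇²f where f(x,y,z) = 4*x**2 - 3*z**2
2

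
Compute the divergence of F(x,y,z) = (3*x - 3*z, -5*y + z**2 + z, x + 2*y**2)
-2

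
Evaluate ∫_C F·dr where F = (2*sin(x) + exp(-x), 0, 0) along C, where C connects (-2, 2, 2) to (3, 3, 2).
2*cos(2) - exp(-3) - 2*cos(3) + exp(2)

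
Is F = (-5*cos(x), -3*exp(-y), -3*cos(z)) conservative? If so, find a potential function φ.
Yes, F is conservative. φ = -5*sin(x) - 3*sin(z) + 3*exp(-y)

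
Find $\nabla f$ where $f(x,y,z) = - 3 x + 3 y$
(-3, 3, 0)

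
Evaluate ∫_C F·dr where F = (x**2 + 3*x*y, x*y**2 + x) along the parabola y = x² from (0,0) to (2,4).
396/7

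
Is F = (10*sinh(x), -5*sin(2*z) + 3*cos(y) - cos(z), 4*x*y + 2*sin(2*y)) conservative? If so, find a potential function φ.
No, ∇×F = (4*x - sin(z) + 4*cos(2*y) + 10*cos(2*z), -4*y, 0) ≠ 0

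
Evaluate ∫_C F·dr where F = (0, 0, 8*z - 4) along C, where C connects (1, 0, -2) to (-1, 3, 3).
0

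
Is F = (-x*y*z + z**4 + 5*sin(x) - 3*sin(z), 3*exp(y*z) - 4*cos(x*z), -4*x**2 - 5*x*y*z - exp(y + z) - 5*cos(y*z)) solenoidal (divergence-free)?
No, ∇·F = -5*x*y - y*z + 5*y*sin(y*z) + 3*z*exp(y*z) - exp(y + z) + 5*cos(x)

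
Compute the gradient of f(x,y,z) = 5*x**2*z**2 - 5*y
(10*x*z**2, -5, 10*x**2*z)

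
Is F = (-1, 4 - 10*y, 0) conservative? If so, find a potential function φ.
Yes, F is conservative. φ = -x - 5*y**2 + 4*y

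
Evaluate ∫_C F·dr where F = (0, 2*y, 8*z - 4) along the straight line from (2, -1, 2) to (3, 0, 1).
-9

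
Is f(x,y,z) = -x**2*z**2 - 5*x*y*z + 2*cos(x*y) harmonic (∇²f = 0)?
No, ∇²f = -2*x**2*cos(x*y) - 2*x**2 - 2*y**2*cos(x*y) - 2*z**2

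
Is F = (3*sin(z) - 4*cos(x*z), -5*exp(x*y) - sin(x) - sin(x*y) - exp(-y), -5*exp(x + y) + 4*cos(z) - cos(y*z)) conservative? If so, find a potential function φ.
No, ∇×F = (z*sin(y*z) - 5*exp(x + y), 4*x*sin(x*z) + 5*exp(x + y) + 3*cos(z), -5*y*exp(x*y) - y*cos(x*y) - cos(x)) ≠ 0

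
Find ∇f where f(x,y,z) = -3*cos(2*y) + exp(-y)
(0, 6*sin(2*y) - exp(-y), 0)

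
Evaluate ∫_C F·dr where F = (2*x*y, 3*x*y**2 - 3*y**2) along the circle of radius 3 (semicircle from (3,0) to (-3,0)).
243*pi/8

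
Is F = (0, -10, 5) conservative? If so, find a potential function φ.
Yes, F is conservative. φ = -10*y + 5*z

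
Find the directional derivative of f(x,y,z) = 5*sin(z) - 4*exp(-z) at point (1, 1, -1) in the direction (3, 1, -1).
-sqrt(11)*(5*cos(1) + 4*E)/11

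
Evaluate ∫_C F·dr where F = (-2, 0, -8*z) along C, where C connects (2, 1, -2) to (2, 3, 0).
16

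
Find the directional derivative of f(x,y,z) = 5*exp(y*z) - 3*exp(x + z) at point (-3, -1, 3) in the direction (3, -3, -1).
2*sqrt(19)*(-3*exp(3) - 20)*exp(-3)/19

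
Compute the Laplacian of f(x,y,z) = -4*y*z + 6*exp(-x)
6*exp(-x)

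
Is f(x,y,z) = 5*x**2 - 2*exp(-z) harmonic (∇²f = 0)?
No, ∇²f = 10 - 2*exp(-z)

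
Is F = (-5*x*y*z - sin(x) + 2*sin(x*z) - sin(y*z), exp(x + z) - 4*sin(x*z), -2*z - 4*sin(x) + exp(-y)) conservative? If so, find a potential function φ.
No, ∇×F = (4*x*cos(x*z) - exp(x + z) - exp(-y), -5*x*y + 2*x*cos(x*z) - y*cos(y*z) + 4*cos(x), 5*x*z - 4*z*cos(x*z) + z*cos(y*z) + exp(x + z)) ≠ 0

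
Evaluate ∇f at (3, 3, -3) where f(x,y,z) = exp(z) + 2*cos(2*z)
(0, 0, 4*sin(6) + exp(-3))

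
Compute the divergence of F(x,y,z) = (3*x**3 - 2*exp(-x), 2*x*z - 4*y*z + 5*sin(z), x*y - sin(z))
9*x**2 - 4*z - cos(z) + 2*exp(-x)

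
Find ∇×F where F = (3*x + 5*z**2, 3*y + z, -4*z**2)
(-1, 10*z, 0)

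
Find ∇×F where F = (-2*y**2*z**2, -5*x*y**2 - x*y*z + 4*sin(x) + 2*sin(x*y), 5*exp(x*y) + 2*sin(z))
(x*(y + 5*exp(x*y)), y*(-4*y*z - 5*exp(x*y)), -5*y**2 + 4*y*z**2 - y*z + 2*y*cos(x*y) + 4*cos(x))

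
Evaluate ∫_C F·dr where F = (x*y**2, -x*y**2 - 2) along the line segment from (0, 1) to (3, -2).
39/2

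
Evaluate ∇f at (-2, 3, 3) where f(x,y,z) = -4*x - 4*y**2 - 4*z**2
(-4, -24, -24)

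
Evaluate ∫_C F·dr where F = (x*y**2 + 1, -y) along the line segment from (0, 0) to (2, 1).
5/2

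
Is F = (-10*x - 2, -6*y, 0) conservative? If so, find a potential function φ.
Yes, F is conservative. φ = -5*x**2 - 2*x - 3*y**2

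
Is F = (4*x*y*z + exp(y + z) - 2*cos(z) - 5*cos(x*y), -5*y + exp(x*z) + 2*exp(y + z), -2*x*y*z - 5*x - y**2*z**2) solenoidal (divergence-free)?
No, ∇·F = -2*x*y - 2*y**2*z + 4*y*z + 5*y*sin(x*y) + 2*exp(y + z) - 5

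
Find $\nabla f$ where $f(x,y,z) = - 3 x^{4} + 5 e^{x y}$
(-12*x**3 + 5*y*exp(x*y), 5*x*exp(x*y), 0)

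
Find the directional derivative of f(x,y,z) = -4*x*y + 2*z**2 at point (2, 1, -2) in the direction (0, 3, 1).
-16*sqrt(10)/5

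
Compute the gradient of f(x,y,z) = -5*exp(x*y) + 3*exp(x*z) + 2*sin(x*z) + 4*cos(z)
(-5*y*exp(x*y) + 3*z*exp(x*z) + 2*z*cos(x*z), -5*x*exp(x*y), 3*x*exp(x*z) + 2*x*cos(x*z) - 4*sin(z))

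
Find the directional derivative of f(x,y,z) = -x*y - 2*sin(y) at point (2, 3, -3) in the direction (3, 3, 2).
-3*sqrt(22)*(2*cos(3) + 5)/22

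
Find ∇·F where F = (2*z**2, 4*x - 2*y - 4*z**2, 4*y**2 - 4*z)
-6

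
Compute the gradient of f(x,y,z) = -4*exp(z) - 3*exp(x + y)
(-3*exp(x + y), -3*exp(x + y), -4*exp(z))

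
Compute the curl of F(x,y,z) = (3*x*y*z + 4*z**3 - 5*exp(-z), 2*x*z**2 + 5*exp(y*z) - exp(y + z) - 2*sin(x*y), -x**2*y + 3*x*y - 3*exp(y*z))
(-x**2 - 4*x*z + 3*x - 5*y*exp(y*z) - 3*z*exp(y*z) + exp(y + z), 5*x*y - 3*y + 12*z**2 + 5*exp(-z), -3*x*z - 2*y*cos(x*y) + 2*z**2)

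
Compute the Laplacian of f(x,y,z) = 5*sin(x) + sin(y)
-5*sin(x) - sin(y)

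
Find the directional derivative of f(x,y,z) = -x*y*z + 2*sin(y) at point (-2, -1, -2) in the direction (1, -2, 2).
2/3 - 4*cos(1)/3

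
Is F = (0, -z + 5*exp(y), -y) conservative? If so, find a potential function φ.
Yes, F is conservative. φ = -y*z + 5*exp(y)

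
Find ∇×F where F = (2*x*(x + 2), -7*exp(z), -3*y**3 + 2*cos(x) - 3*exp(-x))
(-9*y**2 + 7*exp(z), 2*sin(x) - 3*exp(-x), 0)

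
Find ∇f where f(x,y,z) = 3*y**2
(0, 6*y, 0)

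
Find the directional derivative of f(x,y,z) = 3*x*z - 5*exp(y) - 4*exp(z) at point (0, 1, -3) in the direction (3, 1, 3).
sqrt(19)*((-27 - 5*E)*exp(3) - 12)*exp(-3)/19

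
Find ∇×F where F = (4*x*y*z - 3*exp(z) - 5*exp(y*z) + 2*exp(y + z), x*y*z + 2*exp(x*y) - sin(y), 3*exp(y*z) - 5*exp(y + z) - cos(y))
(-x*y + 3*z*exp(y*z) - 5*exp(y + z) + sin(y), 4*x*y - 5*y*exp(y*z) - 3*exp(z) + 2*exp(y + z), -4*x*z + y*z + 2*y*exp(x*y) + 5*z*exp(y*z) - 2*exp(y + z))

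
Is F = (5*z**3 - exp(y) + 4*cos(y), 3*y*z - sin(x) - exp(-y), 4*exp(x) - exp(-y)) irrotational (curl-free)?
No, ∇×F = (-3*y + exp(-y), 15*z**2 - 4*exp(x), exp(y) + 4*sin(y) - cos(x))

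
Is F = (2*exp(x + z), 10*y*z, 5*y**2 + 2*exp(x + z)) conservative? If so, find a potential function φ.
Yes, F is conservative. φ = 5*y**2*z + 2*exp(x + z)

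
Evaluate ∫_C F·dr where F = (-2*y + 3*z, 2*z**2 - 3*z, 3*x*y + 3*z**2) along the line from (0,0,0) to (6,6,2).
60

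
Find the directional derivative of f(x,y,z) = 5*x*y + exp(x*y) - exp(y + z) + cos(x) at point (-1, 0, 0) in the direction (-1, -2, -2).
16/3 - sin(1)/3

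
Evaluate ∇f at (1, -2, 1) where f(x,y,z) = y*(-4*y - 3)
(0, 13, 0)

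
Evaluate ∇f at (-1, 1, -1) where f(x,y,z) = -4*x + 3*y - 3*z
(-4, 3, -3)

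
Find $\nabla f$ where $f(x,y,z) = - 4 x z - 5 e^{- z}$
(-4*z, 0, -4*x + 5*exp(-z))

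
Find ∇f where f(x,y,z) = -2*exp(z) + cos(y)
(0, -sin(y), -2*exp(z))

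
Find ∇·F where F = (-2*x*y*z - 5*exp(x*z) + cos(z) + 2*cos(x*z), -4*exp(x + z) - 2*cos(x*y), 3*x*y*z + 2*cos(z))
3*x*y + 2*x*sin(x*y) - 2*y*z - 5*z*exp(x*z) - 2*z*sin(x*z) - 2*sin(z)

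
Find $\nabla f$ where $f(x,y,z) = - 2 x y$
(-2*y, -2*x, 0)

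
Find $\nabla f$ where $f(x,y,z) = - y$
(0, -1, 0)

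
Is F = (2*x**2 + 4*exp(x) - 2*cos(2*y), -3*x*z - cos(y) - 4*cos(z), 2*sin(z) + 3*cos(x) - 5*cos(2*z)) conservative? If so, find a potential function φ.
No, ∇×F = (3*x - 4*sin(z), 3*sin(x), -3*z - 4*sin(2*y)) ≠ 0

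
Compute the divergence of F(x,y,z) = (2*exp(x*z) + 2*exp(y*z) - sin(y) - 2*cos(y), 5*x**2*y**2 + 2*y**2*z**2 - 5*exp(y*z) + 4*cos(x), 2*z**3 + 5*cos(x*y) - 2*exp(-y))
10*x**2*y + 4*y*z**2 + 6*z**2 + 2*z*exp(x*z) - 5*z*exp(y*z)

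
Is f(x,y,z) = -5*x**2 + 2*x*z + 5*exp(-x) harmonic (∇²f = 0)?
No, ∇²f = -10 + 5*exp(-x)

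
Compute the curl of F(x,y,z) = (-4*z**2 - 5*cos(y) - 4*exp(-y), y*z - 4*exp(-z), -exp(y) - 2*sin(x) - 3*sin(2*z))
(-y - exp(y) - 4*exp(-z), -8*z + 2*cos(x), -5*sin(y) - 4*exp(-y))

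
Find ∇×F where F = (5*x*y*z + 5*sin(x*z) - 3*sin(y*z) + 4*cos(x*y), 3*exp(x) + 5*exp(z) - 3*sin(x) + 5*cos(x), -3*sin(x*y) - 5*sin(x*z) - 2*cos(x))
(-3*x*cos(x*y) - 5*exp(z), 5*x*y + 5*x*cos(x*z) + 3*y*cos(x*y) - 3*y*cos(y*z) + 5*z*cos(x*z) - 2*sin(x), -5*x*z + 4*x*sin(x*y) + 3*z*cos(y*z) + 3*exp(x) - 5*sin(x) - 3*cos(x))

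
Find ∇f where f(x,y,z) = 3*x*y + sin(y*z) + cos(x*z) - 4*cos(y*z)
(3*y - z*sin(x*z), 3*x + 4*z*sin(y*z) + z*cos(y*z), -x*sin(x*z) + 4*y*sin(y*z) + y*cos(y*z))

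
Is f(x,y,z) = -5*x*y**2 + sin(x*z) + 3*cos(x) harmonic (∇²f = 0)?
No, ∇²f = -x**2*sin(x*z) - 10*x - z**2*sin(x*z) - 3*cos(x)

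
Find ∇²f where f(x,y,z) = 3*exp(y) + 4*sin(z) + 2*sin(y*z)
-2*y**2*sin(y*z) - 2*z**2*sin(y*z) + 3*exp(y) - 4*sin(z)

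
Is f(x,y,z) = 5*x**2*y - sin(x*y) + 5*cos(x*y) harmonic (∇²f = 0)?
No, ∇²f = x**2*(sin(x*y) - 5*cos(x*y)) + y*(y*sin(x*y) - 5*y*cos(x*y) + 10)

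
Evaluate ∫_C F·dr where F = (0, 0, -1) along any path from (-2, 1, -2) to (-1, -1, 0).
-2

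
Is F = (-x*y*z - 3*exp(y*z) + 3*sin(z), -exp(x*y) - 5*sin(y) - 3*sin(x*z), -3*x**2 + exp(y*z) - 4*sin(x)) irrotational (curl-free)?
No, ∇×F = (3*x*cos(x*z) + z*exp(y*z), -x*y + 6*x - 3*y*exp(y*z) + 4*cos(x) + 3*cos(z), x*z - y*exp(x*y) + 3*z*exp(y*z) - 3*z*cos(x*z))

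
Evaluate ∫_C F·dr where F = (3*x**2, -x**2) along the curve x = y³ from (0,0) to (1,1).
6/7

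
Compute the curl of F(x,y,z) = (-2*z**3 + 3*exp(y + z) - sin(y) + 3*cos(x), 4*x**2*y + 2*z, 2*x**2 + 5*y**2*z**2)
(10*y*z**2 - 2, -4*x - 6*z**2 + 3*exp(y + z), 8*x*y - 3*exp(y + z) + cos(y))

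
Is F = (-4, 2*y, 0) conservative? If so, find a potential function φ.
Yes, F is conservative. φ = -4*x + y**2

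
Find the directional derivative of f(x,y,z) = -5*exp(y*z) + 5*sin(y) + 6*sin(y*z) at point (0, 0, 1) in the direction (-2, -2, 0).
-3*sqrt(2)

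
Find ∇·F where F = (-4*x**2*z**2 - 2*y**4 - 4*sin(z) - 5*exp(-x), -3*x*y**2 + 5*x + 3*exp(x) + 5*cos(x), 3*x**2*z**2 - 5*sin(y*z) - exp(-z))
6*x**2*z - 6*x*y - 8*x*z**2 - 5*y*cos(y*z) + exp(-z) + 5*exp(-x)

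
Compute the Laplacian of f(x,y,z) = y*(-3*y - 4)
-6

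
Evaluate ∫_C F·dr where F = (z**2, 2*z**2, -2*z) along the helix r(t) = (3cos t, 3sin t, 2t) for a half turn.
-16*pi**2 - 48*pi + 48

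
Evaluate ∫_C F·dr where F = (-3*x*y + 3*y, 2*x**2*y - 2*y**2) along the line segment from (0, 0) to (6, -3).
261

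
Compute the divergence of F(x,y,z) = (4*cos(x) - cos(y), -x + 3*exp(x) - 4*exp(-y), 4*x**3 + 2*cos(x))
-4*sin(x) + 4*exp(-y)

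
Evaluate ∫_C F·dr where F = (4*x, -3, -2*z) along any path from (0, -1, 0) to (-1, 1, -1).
-5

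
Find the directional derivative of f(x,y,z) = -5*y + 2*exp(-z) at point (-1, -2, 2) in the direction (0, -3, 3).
sqrt(2)*(-2 + 5*exp(2))*exp(-2)/2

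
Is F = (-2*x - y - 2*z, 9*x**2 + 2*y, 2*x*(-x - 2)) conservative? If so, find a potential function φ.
No, ∇×F = (0, 4*x + 2, 18*x + 1) ≠ 0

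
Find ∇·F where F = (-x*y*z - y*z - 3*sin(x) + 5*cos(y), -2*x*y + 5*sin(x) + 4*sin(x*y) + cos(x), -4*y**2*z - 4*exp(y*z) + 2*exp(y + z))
4*x*cos(x*y) - 2*x - 4*y**2 - y*z - 4*y*exp(y*z) + 2*exp(y + z) - 3*cos(x)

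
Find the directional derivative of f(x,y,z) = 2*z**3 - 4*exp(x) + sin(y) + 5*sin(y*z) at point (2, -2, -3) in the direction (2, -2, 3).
2*sqrt(17)*(-4*exp(2) - cos(2) + 81)/17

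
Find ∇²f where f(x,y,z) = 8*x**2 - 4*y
16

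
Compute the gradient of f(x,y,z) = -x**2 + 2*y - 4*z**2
(-2*x, 2, -8*z)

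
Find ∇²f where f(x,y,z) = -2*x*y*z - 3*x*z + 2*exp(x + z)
4*exp(x + z)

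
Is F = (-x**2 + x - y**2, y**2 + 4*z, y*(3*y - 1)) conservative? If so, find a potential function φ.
No, ∇×F = (6*y - 5, 0, 2*y) ≠ 0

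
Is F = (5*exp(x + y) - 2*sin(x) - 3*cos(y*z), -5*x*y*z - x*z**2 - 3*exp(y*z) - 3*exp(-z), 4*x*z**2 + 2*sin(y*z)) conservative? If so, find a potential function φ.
No, ∇×F = (5*x*y + 2*x*z + 3*y*exp(y*z) + 2*z*cos(y*z) - 3*exp(-z), 3*y*sin(y*z) - 4*z**2, -5*y*z - z**2 - 3*z*sin(y*z) - 5*exp(x + y)) ≠ 0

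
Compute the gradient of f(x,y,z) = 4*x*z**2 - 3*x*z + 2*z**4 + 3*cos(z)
(z*(4*z - 3), 0, 8*x*z - 3*x + 8*z**3 - 3*sin(z))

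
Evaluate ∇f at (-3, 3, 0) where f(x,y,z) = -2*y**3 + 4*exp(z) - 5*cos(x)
(-5*sin(3), -54, 4)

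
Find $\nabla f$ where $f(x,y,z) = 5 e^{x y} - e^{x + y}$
(5*y*exp(x*y) - exp(x + y), 5*x*exp(x*y) - exp(x + y), 0)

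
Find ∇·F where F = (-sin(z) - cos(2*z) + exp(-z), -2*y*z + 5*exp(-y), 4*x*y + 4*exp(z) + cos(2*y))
-2*z + 4*exp(z) - 5*exp(-y)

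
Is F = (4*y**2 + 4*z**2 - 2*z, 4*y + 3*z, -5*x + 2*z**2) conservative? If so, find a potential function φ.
No, ∇×F = (-3, 8*z + 3, -8*y) ≠ 0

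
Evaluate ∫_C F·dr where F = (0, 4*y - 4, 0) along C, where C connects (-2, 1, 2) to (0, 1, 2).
0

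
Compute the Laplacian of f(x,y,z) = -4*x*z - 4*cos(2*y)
16*cos(2*y)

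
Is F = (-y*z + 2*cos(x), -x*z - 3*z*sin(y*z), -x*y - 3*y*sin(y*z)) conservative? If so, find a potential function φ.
Yes, F is conservative. φ = -x*y*z + 2*sin(x) + 3*cos(y*z)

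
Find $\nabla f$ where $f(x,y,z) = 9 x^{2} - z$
(18*x, 0, -1)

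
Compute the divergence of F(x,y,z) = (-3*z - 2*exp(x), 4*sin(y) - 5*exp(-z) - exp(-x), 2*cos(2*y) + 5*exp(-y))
-2*exp(x) + 4*cos(y)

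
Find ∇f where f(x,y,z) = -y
(0, -1, 0)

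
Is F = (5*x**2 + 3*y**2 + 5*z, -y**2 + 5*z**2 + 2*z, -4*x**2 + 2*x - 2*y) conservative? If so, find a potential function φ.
No, ∇×F = (-10*z - 4, 8*x + 3, -6*y) ≠ 0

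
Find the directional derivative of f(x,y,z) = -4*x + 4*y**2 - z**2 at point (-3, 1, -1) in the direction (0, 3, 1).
13*sqrt(10)/5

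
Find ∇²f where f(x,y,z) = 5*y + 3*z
0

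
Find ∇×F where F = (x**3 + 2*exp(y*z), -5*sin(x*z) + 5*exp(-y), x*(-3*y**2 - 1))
(x*(-6*y + 5*cos(x*z)), 3*y**2 + 2*y*exp(y*z) + 1, -z*(2*exp(y*z) + 5*cos(x*z)))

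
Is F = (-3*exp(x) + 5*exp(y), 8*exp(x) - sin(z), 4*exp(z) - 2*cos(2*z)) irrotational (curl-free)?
No, ∇×F = (cos(z), 0, 8*exp(x) - 5*exp(y))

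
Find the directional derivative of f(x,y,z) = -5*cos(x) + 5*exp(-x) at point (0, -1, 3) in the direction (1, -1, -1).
-5*sqrt(3)/3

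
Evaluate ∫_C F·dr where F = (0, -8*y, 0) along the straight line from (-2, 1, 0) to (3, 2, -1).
-12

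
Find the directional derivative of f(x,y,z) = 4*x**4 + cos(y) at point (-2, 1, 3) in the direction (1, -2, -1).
sqrt(6)*(-64 + sin(1))/3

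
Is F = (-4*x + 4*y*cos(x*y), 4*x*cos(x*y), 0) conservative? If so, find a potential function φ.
Yes, F is conservative. φ = -2*x**2 + 4*sin(x*y)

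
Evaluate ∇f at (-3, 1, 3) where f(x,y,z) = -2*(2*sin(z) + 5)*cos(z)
(0, 0, -4*cos(6) + 10*sin(3))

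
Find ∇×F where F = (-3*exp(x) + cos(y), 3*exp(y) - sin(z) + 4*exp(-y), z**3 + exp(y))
(exp(y) + cos(z), 0, sin(y))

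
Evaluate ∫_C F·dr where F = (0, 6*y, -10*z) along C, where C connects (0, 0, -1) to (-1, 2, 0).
17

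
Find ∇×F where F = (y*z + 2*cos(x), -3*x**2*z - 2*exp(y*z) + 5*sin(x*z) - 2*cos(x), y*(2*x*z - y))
(3*x**2 + 2*x*z - 5*x*cos(x*z) + 2*y*exp(y*z) - 2*y, y*(1 - 2*z), -6*x*z + 5*z*cos(x*z) - z + 2*sin(x))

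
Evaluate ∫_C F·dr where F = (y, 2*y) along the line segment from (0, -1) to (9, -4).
-15/2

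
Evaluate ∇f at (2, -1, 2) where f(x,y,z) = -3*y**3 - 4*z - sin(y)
(0, -9 - cos(1), -4)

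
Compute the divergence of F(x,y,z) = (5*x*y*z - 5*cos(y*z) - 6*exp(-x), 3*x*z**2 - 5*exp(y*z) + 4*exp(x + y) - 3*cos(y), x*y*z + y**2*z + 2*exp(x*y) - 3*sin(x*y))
x*y + y**2 + 5*y*z - 5*z*exp(y*z) + 4*exp(x + y) + 3*sin(y) + 6*exp(-x)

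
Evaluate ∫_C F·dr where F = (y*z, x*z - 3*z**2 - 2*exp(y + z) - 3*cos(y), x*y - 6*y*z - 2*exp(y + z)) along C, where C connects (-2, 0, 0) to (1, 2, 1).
-2*exp(3) - 3*sin(2) - 2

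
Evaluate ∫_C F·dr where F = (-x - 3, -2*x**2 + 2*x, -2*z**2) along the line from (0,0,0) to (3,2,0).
-39/2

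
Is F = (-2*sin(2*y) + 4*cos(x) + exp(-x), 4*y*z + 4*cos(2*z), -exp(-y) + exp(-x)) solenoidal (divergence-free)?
No, ∇·F = 4*z - 4*sin(x) - exp(-x)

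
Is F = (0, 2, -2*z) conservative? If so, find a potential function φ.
Yes, F is conservative. φ = 2*y - z**2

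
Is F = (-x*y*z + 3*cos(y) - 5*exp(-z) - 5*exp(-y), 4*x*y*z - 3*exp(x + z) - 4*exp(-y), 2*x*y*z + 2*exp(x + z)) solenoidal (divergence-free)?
No, ∇·F = 2*x*y + 4*x*z - y*z + 2*exp(x + z) + 4*exp(-y)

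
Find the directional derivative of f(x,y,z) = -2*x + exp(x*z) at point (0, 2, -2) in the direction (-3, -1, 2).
6*sqrt(14)/7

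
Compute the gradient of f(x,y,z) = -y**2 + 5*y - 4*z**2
(0, 5 - 2*y, -8*z)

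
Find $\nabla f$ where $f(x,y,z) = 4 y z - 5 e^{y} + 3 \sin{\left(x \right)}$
(3*cos(x), 4*z - 5*exp(y), 4*y)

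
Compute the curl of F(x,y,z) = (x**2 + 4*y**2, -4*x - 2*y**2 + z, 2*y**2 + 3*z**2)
(4*y - 1, 0, -8*y - 4)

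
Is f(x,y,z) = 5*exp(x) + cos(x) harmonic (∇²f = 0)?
No, ∇²f = 5*exp(x) - cos(x)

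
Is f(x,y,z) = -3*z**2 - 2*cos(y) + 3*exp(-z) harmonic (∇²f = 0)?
No, ∇²f = 2*cos(y) - 6 + 3*exp(-z)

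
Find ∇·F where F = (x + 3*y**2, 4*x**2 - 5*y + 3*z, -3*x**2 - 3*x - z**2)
-2*z - 4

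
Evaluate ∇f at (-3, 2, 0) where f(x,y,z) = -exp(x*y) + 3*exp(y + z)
(-2*exp(-6), 3*(1 + exp(8))*exp(-6), 3*exp(2))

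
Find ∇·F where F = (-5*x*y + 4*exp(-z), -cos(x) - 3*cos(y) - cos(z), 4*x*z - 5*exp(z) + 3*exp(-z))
4*x - 5*y - 5*exp(z) + 3*sin(y) - 3*exp(-z)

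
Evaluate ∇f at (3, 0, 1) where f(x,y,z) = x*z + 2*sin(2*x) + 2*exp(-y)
(1 + 4*cos(6), -2, 3)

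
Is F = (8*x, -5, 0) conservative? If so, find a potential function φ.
Yes, F is conservative. φ = 4*x**2 - 5*y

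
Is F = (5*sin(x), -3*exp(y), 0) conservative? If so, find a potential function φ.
Yes, F is conservative. φ = -3*exp(y) - 5*cos(x)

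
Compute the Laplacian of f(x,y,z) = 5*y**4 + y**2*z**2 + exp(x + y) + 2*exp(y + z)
62*y**2 + 2*z**2 + 2*exp(x + y) + 4*exp(y + z)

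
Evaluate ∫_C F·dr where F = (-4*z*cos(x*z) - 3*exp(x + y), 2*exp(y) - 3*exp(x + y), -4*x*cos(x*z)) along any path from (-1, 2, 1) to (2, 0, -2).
-5*exp(2) - 4*sin(1) + 4*sin(4) + 2 + 3*E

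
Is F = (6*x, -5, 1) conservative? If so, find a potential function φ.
Yes, F is conservative. φ = 3*x**2 - 5*y + z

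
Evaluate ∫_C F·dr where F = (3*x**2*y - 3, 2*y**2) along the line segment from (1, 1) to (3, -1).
-46/3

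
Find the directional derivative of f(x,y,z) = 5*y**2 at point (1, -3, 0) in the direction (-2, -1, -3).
15*sqrt(14)/7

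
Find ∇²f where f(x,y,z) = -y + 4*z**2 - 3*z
8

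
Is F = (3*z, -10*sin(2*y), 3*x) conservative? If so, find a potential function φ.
Yes, F is conservative. φ = 3*x*z + 5*cos(2*y)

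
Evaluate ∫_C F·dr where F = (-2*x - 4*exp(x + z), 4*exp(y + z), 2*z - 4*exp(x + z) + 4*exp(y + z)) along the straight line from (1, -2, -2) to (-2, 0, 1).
-6 - 4*exp(-4) + 4*E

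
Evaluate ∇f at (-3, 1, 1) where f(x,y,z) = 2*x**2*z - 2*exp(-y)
(-12, 2*exp(-1), 18)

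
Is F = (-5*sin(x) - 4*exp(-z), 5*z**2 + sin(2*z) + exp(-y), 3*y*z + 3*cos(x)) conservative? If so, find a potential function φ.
No, ∇×F = (-7*z - 2*cos(2*z), 3*sin(x) + 4*exp(-z), 0) ≠ 0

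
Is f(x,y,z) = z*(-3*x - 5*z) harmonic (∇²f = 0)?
No, ∇²f = -10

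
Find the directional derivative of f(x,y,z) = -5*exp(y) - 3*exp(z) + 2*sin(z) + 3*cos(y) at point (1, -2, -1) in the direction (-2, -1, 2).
-sin(2) - 2*exp(-1) + 5*exp(-2)/3 + 4*cos(1)/3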